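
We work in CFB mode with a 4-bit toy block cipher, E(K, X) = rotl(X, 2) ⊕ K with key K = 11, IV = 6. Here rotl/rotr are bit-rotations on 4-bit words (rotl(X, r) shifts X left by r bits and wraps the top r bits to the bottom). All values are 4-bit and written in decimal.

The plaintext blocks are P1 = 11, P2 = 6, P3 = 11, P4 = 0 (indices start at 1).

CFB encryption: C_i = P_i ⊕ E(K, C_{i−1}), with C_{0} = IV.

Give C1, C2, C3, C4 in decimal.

C1: E(K, 6) = 2; 11 ⊕ 2 = 9.
C2: E(K, 9) = 13; 6 ⊕ 13 = 11.
C3: E(K, 11) = 5; 11 ⊕ 5 = 14.
C4: E(K, 14) = 0; 0 ⊕ 0 = 0.

C1 = 9, C2 = 11, C3 = 14, C4 = 0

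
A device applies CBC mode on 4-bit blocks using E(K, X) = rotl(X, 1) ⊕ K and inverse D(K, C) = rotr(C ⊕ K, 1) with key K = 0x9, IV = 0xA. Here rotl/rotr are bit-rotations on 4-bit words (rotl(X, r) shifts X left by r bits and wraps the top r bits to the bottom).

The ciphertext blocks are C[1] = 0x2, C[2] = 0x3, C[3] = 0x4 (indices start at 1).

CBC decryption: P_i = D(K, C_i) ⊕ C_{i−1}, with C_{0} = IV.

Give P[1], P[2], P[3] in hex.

P[1]: D(K, 0x2) = 0xD; 0xD ⊕ 0xA = 0x7.
P[2]: D(K, 0x3) = 0x5; 0x5 ⊕ 0x2 = 0x7.
P[3]: D(K, 0x4) = 0xE; 0xE ⊕ 0x3 = 0xD.

P[1] = 0x7, P[2] = 0x7, P[3] = 0xD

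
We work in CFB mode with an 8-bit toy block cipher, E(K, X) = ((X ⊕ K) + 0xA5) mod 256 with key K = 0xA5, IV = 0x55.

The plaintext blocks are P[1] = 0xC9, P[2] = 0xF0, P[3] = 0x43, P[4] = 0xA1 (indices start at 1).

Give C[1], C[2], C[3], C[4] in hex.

CFB encryption: C_i = P_i ⊕ E(K, C_{i−1}), with C_{0} = IV.
C[1]: E(K, 0x55) = 0x95; 0xC9 ⊕ 0x95 = 0x5C.
C[2]: E(K, 0x5C) = 0x9E; 0xF0 ⊕ 0x9E = 0x6E.
C[3]: E(K, 0x6E) = 0x70; 0x43 ⊕ 0x70 = 0x33.
C[4]: E(K, 0x33) = 0x3B; 0xA1 ⊕ 0x3B = 0x9A.

C[1] = 0x5C, C[2] = 0x6E, C[3] = 0x33, C[4] = 0x9A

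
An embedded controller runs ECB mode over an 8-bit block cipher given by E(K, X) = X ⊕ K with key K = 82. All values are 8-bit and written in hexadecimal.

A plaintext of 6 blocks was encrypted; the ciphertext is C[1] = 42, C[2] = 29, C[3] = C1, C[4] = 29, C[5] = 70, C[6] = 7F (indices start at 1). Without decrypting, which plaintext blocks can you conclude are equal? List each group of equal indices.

P[2] = P[4]

ECB encrypts each block independently with the same key, so equal ciphertext blocks imply equal plaintext blocks.
C[2] = C[4] = 29, so P[2] = P[4].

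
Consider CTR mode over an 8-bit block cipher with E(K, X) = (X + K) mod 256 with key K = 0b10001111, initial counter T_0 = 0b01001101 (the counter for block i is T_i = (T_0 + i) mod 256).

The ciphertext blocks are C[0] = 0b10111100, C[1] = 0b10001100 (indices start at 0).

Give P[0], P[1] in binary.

P[0] = 0b01100000, P[1] = 0b01010001

CTR decryption: S_i = E(K, T_i) where T_i is the counter for block i; P_i = C_i ⊕ S_i.
P[0]: T = 0b01001101, S = E(K, T) = 0b11011100; 0b10111100 ⊕ 0b11011100 = 0b01100000.
P[1]: T = 0b01001110, S = E(K, T) = 0b11011101; 0b10001100 ⊕ 0b11011101 = 0b01010001.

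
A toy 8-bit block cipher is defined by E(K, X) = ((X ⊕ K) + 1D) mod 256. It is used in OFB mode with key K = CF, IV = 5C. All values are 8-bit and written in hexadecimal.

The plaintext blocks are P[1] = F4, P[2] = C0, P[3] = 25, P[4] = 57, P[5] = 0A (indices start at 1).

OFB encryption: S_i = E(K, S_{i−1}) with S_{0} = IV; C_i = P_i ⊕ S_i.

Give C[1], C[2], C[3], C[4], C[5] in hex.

C[1] = 44, C[2] = 5C, C[3] = 55, C[4] = 8B, C[5] = 3A

C[1]: S = E(K, 5C) = B0; F4 ⊕ B0 = 44.
C[2]: S = E(K, B0) = 9C; C0 ⊕ 9C = 5C.
C[3]: S = E(K, 9C) = 70; 25 ⊕ 70 = 55.
C[4]: S = E(K, 70) = DC; 57 ⊕ DC = 8B.
C[5]: S = E(K, DC) = 30; 0A ⊕ 30 = 3A.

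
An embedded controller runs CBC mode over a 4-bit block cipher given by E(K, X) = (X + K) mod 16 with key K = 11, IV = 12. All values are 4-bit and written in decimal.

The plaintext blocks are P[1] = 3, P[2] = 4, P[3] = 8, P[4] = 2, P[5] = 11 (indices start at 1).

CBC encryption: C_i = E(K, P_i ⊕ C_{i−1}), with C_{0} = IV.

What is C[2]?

C[1]: P[1] ⊕ 12 = 15; E(K, 15) = 10.
C[2]: P[2] ⊕ 10 = 14; E(K, 14) = 9.

C[2] = 9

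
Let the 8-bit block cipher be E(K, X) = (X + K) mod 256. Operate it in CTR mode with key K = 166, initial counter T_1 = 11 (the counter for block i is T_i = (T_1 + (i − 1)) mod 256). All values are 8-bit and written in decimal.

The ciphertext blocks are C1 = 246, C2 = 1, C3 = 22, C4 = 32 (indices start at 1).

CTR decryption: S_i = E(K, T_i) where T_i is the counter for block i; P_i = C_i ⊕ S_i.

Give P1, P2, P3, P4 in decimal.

P1 = 71, P2 = 179, P3 = 165, P4 = 148

P1: T = 11, S = E(K, T) = 177; 246 ⊕ 177 = 71.
P2: T = 12, S = E(K, T) = 178; 1 ⊕ 178 = 179.
P3: T = 13, S = E(K, T) = 179; 22 ⊕ 179 = 165.
P4: T = 14, S = E(K, T) = 180; 32 ⊕ 180 = 148.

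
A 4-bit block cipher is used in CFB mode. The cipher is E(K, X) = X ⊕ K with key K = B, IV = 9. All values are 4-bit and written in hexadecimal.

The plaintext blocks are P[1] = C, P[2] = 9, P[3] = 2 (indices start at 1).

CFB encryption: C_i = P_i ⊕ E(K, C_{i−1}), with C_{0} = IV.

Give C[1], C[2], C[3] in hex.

C[1] = E, C[2] = C, C[3] = 5

C[1]: E(K, 9) = 2; C ⊕ 2 = E.
C[2]: E(K, E) = 5; 9 ⊕ 5 = C.
C[3]: E(K, C) = 7; 2 ⊕ 7 = 5.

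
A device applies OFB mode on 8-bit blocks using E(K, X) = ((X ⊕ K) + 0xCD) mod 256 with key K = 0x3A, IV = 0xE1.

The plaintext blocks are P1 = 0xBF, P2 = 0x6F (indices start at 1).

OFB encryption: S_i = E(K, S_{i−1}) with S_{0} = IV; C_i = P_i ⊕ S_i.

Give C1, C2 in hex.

C1 = 0x17, C2 = 0x30

C1: S = E(K, 0xE1) = 0xA8; 0xBF ⊕ 0xA8 = 0x17.
C2: S = E(K, 0xA8) = 0x5F; 0x6F ⊕ 0x5F = 0x30.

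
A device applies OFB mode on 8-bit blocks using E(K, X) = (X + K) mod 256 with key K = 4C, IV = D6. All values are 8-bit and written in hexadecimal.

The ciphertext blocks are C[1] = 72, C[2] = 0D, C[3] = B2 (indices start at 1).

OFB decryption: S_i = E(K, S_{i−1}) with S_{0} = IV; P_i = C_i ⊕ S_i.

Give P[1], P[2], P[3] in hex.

P[1] = 50, P[2] = 63, P[3] = 08

P[1]: S = E(K, D6) = 22; 72 ⊕ 22 = 50.
P[2]: S = E(K, 22) = 6E; 0D ⊕ 6E = 63.
P[3]: S = E(K, 6E) = BA; B2 ⊕ BA = 08.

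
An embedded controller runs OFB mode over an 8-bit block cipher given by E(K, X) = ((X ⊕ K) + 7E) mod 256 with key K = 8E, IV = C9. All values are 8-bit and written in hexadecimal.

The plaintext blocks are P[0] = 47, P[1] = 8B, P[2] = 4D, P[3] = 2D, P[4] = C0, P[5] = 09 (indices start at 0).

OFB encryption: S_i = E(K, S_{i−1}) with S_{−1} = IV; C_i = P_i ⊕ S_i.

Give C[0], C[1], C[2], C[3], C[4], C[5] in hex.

C[0]: S = E(K, C9) = C5; 47 ⊕ C5 = 82.
C[1]: S = E(K, C5) = C9; 8B ⊕ C9 = 42.
C[2]: S = E(K, C9) = C5; 4D ⊕ C5 = 88.
C[3]: S = E(K, C5) = C9; 2D ⊕ C9 = E4.
C[4]: S = E(K, C9) = C5; C0 ⊕ C5 = 05.
C[5]: S = E(K, C5) = C9; 09 ⊕ C9 = C0.

C[0] = 82, C[1] = 42, C[2] = 88, C[3] = E4, C[4] = 05, C[5] = C0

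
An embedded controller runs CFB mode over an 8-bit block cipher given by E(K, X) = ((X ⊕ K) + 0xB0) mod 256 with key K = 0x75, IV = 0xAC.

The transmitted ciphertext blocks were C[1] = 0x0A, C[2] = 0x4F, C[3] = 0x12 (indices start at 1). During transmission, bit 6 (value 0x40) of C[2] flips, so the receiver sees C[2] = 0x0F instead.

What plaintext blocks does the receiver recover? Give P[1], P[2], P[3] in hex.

P[1] = 0x83, P[2] = 0x20, P[3] = 0x38

CFB decryption: P_i = C_i ⊕ E(K, C_{i−1}), with C_{0} = IV.
Only C[2] changed, to 0x0F. In CFB, a change in C_i flips the same bit in P_i and garbles P_{i+1}. Decrypting the received ciphertext:
P[1]: E(K, 0xAC) = 0x89; 0x0A ⊕ 0x89 = 0x83.
P[2]: E(K, 0x0A) = 0x2F; 0x0F ⊕ 0x2F = 0x20.
P[3]: E(K, 0x0F) = 0x2A; 0x12 ⊕ 0x2A = 0x38.
Blocks that differ from the original plaintext: P[2], P[3].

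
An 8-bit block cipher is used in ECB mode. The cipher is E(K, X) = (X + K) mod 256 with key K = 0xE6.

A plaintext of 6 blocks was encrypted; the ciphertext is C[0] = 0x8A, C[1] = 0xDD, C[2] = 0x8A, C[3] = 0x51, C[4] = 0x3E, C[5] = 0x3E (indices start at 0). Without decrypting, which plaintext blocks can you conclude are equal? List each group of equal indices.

ECB encrypts each block independently with the same key, so equal ciphertext blocks imply equal plaintext blocks.
C[0] = C[2] = 0x8A, so P[0] = P[2].
C[4] = C[5] = 0x3E, so P[4] = P[5].

P[0] = P[2]; P[4] = P[5]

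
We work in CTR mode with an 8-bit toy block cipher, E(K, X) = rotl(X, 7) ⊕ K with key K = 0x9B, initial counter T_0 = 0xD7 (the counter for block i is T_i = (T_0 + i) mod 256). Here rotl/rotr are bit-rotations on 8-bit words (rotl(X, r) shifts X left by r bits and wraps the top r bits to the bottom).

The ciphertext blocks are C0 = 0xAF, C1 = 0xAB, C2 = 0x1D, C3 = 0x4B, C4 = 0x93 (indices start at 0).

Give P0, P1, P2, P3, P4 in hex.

CTR decryption: S_i = E(K, T_i) where T_i is the counter for block i; P_i = C_i ⊕ S_i.
P0: T = 0xD7, S = E(K, T) = 0x70; 0xAF ⊕ 0x70 = 0xDF.
P1: T = 0xD8, S = E(K, T) = 0xF7; 0xAB ⊕ 0xF7 = 0x5C.
P2: T = 0xD9, S = E(K, T) = 0x77; 0x1D ⊕ 0x77 = 0x6A.
P3: T = 0xDA, S = E(K, T) = 0xF6; 0x4B ⊕ 0xF6 = 0xBD.
P4: T = 0xDB, S = E(K, T) = 0x76; 0x93 ⊕ 0x76 = 0xE5.

P0 = 0xDF, P1 = 0x5C, P2 = 0x6A, P3 = 0xBD, P4 = 0xE5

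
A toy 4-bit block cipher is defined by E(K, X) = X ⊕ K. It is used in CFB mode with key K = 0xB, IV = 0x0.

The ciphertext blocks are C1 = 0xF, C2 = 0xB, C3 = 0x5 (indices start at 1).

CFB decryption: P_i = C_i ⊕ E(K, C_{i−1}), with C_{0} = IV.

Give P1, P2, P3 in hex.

P1: E(K, 0x0) = 0xB; 0xF ⊕ 0xB = 0x4.
P2: E(K, 0xF) = 0x4; 0xB ⊕ 0x4 = 0xF.
P3: E(K, 0xB) = 0x0; 0x5 ⊕ 0x0 = 0x5.

P1 = 0x4, P2 = 0xF, P3 = 0x5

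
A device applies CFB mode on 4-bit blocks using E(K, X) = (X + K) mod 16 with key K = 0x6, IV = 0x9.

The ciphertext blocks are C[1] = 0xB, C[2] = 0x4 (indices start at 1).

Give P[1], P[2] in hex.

P[1] = 0x4, P[2] = 0x5

CFB decryption: P_i = C_i ⊕ E(K, C_{i−1}), with C_{0} = IV.
P[1]: E(K, 0x9) = 0xF; 0xB ⊕ 0xF = 0x4.
P[2]: E(K, 0xB) = 0x1; 0x4 ⊕ 0x1 = 0x5.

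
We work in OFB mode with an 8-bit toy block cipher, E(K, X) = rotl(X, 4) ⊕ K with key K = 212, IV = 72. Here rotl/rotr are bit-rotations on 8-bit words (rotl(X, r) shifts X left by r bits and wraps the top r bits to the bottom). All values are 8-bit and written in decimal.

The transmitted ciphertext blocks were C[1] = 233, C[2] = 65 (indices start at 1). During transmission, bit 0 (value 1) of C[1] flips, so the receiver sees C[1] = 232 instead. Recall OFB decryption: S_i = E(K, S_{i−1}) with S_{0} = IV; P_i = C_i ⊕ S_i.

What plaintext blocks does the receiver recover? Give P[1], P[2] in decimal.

P[1] = 184, P[2] = 144

Only C[1] changed, to 232. In OFB, a change in C_i flips the same bit in P_i only; the keystream is unaffected. Decrypting the received ciphertext:
P[1]: S = E(K, 72) = 80; 232 ⊕ 80 = 184.
P[2]: S = E(K, 80) = 209; 65 ⊕ 209 = 144.
Blocks that differ from the original plaintext: P[1].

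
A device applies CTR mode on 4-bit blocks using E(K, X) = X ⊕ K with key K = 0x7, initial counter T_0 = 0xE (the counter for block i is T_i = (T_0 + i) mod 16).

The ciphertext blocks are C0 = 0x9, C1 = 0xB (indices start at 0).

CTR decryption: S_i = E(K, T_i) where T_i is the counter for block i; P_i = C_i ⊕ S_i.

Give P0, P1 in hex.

P0: T = 0xE, S = E(K, T) = 0x9; 0x9 ⊕ 0x9 = 0x0.
P1: T = 0xF, S = E(K, T) = 0x8; 0xB ⊕ 0x8 = 0x3.

P0 = 0x0, P1 = 0x3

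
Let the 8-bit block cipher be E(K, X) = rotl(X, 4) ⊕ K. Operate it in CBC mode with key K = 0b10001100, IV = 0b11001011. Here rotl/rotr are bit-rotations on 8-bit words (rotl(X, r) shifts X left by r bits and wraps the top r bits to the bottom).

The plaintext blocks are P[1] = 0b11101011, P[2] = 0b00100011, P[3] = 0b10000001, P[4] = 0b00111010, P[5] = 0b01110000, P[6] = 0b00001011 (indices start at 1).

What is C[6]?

C[6] = 0b10110100

CBC encryption: C_i = E(K, P_i ⊕ C_{i−1}), with C_{0} = IV.
C[1]: P[1] ⊕ 0b11001011 = 0b00100000; E(K, 0b00100000) = 0b10001110.
C[2]: P[2] ⊕ 0b10001110 = 0b10101101; E(K, 0b10101101) = 0b01010110.
C[3]: P[3] ⊕ 0b01010110 = 0b11010111; E(K, 0b11010111) = 0b11110001.
C[4]: P[4] ⊕ 0b11110001 = 0b11001011; E(K, 0b11001011) = 0b00110000.
C[5]: P[5] ⊕ 0b00110000 = 0b01000000; E(K, 0b01000000) = 0b10001000.
C[6]: P[6] ⊕ 0b10001000 = 0b10000011; E(K, 0b10000011) = 0b10110100.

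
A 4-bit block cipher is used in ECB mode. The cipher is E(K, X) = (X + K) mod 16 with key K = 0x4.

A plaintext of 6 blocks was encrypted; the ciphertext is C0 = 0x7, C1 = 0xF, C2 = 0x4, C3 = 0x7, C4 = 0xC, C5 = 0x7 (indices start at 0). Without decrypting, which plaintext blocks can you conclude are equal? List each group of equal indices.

ECB encrypts each block independently with the same key, so equal ciphertext blocks imply equal plaintext blocks.
C0 = C3 = C5 = 0x7, so P0 = P3 = P5.

P0 = P3 = P5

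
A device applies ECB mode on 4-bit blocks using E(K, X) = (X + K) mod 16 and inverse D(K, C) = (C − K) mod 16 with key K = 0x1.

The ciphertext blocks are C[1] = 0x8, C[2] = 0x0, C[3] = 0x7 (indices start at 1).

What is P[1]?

P[1] = 0x7

ECB decryption: P_i = D(K, C_i).
P[1]: D(K, 0x8) = 0x7.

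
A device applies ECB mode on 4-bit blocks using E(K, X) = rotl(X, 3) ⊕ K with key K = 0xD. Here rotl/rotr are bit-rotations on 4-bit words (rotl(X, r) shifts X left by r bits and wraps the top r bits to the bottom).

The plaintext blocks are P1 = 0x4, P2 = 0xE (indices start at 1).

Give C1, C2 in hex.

C1 = 0xF, C2 = 0xA

ECB encryption: C_i = E(K, P_i).
C1: E(K, 0x4) = 0xF.
C2: E(K, 0xE) = 0xA.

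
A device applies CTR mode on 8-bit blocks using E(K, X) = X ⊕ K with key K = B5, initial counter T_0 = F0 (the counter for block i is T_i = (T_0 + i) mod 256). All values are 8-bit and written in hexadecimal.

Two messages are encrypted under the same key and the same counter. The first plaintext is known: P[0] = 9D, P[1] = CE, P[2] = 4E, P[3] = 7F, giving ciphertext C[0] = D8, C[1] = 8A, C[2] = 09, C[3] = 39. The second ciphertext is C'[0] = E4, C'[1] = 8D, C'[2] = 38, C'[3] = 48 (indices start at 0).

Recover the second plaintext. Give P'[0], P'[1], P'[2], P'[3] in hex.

In CTR with a reused counter, both messages share the same keystream S_i, so C_i ⊕ C'_i = P_i ⊕ P'_i and thus P'_i = P_i ⊕ C_i ⊕ C'_i.
P'[0]: 9D ⊕ D8 ⊕ E4 = A1.
P'[1]: CE ⊕ 8A ⊕ 8D = C9.
P'[2]: 4E ⊕ 09 ⊕ 38 = 7F.
P'[3]: 7F ⊕ 39 ⊕ 48 = 0E.

P'[0] = A1, P'[1] = C9, P'[2] = 7F, P'[3] = 0E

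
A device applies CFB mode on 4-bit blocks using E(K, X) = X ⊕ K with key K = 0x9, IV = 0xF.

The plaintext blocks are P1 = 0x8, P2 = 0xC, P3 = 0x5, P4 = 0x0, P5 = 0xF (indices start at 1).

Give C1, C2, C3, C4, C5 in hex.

C1 = 0xE, C2 = 0xB, C3 = 0x7, C4 = 0xE, C5 = 0x8

CFB encryption: C_i = P_i ⊕ E(K, C_{i−1}), with C_{0} = IV.
C1: E(K, 0xF) = 0x6; 0x8 ⊕ 0x6 = 0xE.
C2: E(K, 0xE) = 0x7; 0xC ⊕ 0x7 = 0xB.
C3: E(K, 0xB) = 0x2; 0x5 ⊕ 0x2 = 0x7.
C4: E(K, 0x7) = 0xE; 0x0 ⊕ 0xE = 0xE.
C5: E(K, 0xE) = 0x7; 0xF ⊕ 0x7 = 0x8.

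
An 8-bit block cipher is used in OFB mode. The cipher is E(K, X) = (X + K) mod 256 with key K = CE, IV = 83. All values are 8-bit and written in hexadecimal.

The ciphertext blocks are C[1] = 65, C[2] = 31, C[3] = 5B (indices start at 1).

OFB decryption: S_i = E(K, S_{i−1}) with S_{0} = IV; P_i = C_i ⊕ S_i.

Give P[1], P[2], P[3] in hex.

P[1] = 34, P[2] = 2E, P[3] = B6

P[1]: S = E(K, 83) = 51; 65 ⊕ 51 = 34.
P[2]: S = E(K, 51) = 1F; 31 ⊕ 1F = 2E.
P[3]: S = E(K, 1F) = ED; 5B ⊕ ED = B6.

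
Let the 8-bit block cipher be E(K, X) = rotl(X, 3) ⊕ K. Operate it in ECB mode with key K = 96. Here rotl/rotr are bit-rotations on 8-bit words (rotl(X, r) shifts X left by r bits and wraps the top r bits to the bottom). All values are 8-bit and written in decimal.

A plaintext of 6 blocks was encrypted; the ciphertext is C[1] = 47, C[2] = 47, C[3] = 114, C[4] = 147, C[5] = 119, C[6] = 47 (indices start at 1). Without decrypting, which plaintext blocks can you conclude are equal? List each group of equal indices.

P[1] = P[2] = P[6]

ECB encrypts each block independently with the same key, so equal ciphertext blocks imply equal plaintext blocks.
C[1] = C[2] = C[6] = 47, so P[1] = P[2] = P[6].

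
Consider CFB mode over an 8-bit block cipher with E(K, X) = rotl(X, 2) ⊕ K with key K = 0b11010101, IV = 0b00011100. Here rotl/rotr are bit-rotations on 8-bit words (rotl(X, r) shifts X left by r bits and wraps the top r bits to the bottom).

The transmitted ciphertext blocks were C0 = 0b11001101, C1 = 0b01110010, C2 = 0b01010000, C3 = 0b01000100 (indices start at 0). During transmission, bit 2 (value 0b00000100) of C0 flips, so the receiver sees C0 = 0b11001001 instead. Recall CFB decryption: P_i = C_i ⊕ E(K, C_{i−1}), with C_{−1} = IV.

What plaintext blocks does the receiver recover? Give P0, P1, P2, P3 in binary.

Only C0 changed, to 0b11001001. In CFB, a change in C_i flips the same bit in P_i and garbles P_{i+1}. Decrypting the received ciphertext:
P0: E(K, 0b00011100) = 0b10100101; 0b11001001 ⊕ 0b10100101 = 0b01101100.
P1: E(K, 0b11001001) = 0b11110010; 0b01110010 ⊕ 0b11110010 = 0b10000000.
P2: E(K, 0b01110010) = 0b00011100; 0b01010000 ⊕ 0b00011100 = 0b01001100.
P3: E(K, 0b01010000) = 0b10010100; 0b01000100 ⊕ 0b10010100 = 0b11010000.
Blocks that differ from the original plaintext: P0, P1.

P0 = 0b01101100, P1 = 0b10000000, P2 = 0b01001100, P3 = 0b11010000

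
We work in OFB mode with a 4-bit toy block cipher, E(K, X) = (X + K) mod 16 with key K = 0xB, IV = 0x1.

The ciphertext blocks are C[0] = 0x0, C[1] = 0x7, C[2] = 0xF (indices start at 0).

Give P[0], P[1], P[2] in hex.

OFB decryption: S_i = E(K, S_{i−1}) with S_{−1} = IV; P_i = C_i ⊕ S_i.
P[0]: S = E(K, 0x1) = 0xC; 0x0 ⊕ 0xC = 0xC.
P[1]: S = E(K, 0xC) = 0x7; 0x7 ⊕ 0x7 = 0x0.
P[2]: S = E(K, 0x7) = 0x2; 0xF ⊕ 0x2 = 0xD.

P[0] = 0xC, P[1] = 0x0, P[2] = 0xD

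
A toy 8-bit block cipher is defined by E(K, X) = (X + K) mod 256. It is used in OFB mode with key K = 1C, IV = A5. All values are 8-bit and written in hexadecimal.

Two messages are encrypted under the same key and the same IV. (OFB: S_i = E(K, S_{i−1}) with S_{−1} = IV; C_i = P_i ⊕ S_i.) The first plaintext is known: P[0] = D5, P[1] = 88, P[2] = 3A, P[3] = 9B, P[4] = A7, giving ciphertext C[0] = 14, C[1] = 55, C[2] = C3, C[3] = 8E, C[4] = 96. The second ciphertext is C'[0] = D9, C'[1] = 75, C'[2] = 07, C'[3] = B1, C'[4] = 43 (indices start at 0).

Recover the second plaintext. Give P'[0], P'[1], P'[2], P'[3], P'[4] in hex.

In OFB with a reused IV, both messages share the same keystream S_i, so C_i ⊕ C'_i = P_i ⊕ P'_i and thus P'_i = P_i ⊕ C_i ⊕ C'_i.
P'[0]: D5 ⊕ 14 ⊕ D9 = 18.
P'[1]: 88 ⊕ 55 ⊕ 75 = A8.
P'[2]: 3A ⊕ C3 ⊕ 07 = FE.
P'[3]: 9B ⊕ 8E ⊕ B1 = A4.
P'[4]: A7 ⊕ 96 ⊕ 43 = 72.

P'[0] = 18, P'[1] = A8, P'[2] = FE, P'[3] = A4, P'[4] = 72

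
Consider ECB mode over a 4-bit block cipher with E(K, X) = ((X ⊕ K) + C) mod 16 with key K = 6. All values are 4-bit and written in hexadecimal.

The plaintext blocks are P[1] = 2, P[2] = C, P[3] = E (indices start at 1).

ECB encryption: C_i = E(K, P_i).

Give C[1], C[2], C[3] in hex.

C[1]: E(K, 2) = 0.
C[2]: E(K, C) = 6.
C[3]: E(K, E) = 4.

C[1] = 0, C[2] = 6, C[3] = 4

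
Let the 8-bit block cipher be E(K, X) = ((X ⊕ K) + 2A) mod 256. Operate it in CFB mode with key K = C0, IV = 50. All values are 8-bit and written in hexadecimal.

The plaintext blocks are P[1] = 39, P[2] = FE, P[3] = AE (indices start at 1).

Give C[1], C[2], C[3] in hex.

C[1] = 83, C[2] = 93, C[3] = D3

CFB encryption: C_i = P_i ⊕ E(K, C_{i−1}), with C_{0} = IV.
C[1]: E(K, 50) = BA; 39 ⊕ BA = 83.
C[2]: E(K, 83) = 6D; FE ⊕ 6D = 93.
C[3]: E(K, 93) = 7D; AE ⊕ 7D = D3.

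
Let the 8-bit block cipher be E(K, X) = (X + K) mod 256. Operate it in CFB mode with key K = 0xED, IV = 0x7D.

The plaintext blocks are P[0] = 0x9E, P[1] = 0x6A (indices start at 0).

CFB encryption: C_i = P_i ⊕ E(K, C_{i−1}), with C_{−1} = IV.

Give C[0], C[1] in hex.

C[0]: E(K, 0x7D) = 0x6A; 0x9E ⊕ 0x6A = 0xF4.
C[1]: E(K, 0xF4) = 0xE1; 0x6A ⊕ 0xE1 = 0x8B.

C[0] = 0xF4, C[1] = 0x8B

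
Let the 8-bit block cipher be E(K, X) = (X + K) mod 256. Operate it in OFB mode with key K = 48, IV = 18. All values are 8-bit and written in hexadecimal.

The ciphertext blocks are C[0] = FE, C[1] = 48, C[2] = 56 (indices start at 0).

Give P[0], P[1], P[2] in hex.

OFB decryption: S_i = E(K, S_{i−1}) with S_{−1} = IV; P_i = C_i ⊕ S_i.
P[0]: S = E(K, 18) = 60; FE ⊕ 60 = 9E.
P[1]: S = E(K, 60) = A8; 48 ⊕ A8 = E0.
P[2]: S = E(K, A8) = F0; 56 ⊕ F0 = A6.

P[0] = 9E, P[1] = E0, P[2] = A6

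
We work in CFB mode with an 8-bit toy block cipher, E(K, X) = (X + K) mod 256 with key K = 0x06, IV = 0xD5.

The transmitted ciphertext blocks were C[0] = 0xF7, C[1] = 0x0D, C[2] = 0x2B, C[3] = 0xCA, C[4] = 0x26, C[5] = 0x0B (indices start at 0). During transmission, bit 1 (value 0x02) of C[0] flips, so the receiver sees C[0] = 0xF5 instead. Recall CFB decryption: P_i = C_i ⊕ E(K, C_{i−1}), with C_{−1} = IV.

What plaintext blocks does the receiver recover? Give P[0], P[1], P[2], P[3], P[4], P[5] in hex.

Only C[0] changed, to 0xF5. In CFB, a change in C_i flips the same bit in P_i and garbles P_{i+1}. Decrypting the received ciphertext:
P[0]: E(K, 0xD5) = 0xDB; 0xF5 ⊕ 0xDB = 0x2E.
P[1]: E(K, 0xF5) = 0xFB; 0x0D ⊕ 0xFB = 0xF6.
P[2]: E(K, 0x0D) = 0x13; 0x2B ⊕ 0x13 = 0x38.
P[3]: E(K, 0x2B) = 0x31; 0xCA ⊕ 0x31 = 0xFB.
P[4]: E(K, 0xCA) = 0xD0; 0x26 ⊕ 0xD0 = 0xF6.
P[5]: E(K, 0x26) = 0x2C; 0x0B ⊕ 0x2C = 0x27.
Blocks that differ from the original plaintext: P[0], P[1].

P[0] = 0x2E, P[1] = 0xF6, P[2] = 0x38, P[3] = 0xFB, P[4] = 0xF6, P[5] = 0x27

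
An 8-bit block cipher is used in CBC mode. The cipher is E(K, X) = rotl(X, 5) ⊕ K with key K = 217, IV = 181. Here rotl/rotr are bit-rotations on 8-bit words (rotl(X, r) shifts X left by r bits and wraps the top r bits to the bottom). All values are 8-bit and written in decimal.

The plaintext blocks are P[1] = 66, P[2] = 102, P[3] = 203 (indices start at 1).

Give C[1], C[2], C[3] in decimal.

CBC encryption: C_i = E(K, P_i ⊕ C_{i−1}), with C_{0} = IV.
C[1]: P[1] ⊕ 181 = 247; E(K, 247) = 39.
C[2]: P[2] ⊕ 39 = 65; E(K, 65) = 241.
C[3]: P[3] ⊕ 241 = 58; E(K, 58) = 158.

C[1] = 39, C[2] = 241, C[3] = 158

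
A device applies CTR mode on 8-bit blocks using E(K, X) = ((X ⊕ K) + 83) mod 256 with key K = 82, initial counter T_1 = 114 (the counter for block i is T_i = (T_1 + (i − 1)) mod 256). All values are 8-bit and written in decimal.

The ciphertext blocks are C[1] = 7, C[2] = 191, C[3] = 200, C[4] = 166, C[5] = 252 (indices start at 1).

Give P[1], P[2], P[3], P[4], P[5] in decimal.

CTR decryption: S_i = E(K, T_i) where T_i is the counter for block i; P_i = C_i ⊕ S_i.
P[1]: T = 114, S = E(K, T) = 115; 7 ⊕ 115 = 116.
P[2]: T = 115, S = E(K, T) = 116; 191 ⊕ 116 = 203.
P[3]: T = 116, S = E(K, T) = 121; 200 ⊕ 121 = 177.
P[4]: T = 117, S = E(K, T) = 122; 166 ⊕ 122 = 220.
P[5]: T = 118, S = E(K, T) = 119; 252 ⊕ 119 = 139.

P[1] = 116, P[2] = 203, P[3] = 177, P[4] = 220, P[5] = 139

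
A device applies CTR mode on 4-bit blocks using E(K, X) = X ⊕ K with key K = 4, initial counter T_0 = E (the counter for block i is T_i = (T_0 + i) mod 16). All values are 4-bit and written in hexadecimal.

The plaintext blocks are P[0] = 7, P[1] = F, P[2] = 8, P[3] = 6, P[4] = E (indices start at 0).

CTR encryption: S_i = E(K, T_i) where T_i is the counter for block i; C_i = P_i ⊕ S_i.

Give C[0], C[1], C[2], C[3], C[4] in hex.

C[0]: T = E, S = E(K, T) = A; 7 ⊕ A = D.
C[1]: T = F, S = E(K, T) = B; F ⊕ B = 4.
C[2]: T = 0, S = E(K, T) = 4; 8 ⊕ 4 = C.
C[3]: T = 1, S = E(K, T) = 5; 6 ⊕ 5 = 3.
C[4]: T = 2, S = E(K, T) = 6; E ⊕ 6 = 8.

C[0] = D, C[1] = 4, C[2] = C, C[3] = 3, C[4] = 8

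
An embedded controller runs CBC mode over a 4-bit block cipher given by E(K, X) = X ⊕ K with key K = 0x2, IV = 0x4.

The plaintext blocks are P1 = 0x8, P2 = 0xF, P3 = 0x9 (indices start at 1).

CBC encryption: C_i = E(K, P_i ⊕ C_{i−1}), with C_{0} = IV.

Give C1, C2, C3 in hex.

C1 = 0xE, C2 = 0x3, C3 = 0x8

C1: P1 ⊕ 0x4 = 0xC; E(K, 0xC) = 0xE.
C2: P2 ⊕ 0xE = 0x1; E(K, 0x1) = 0x3.
C3: P3 ⊕ 0x3 = 0xA; E(K, 0xA) = 0x8.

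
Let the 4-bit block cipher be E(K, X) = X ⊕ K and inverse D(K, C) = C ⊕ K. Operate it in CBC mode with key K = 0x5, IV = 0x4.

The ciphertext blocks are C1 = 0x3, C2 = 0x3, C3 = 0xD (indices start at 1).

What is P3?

CBC decryption: P_i = D(K, C_i) ⊕ C_{i−1}, with C_{0} = IV.
P3: D(K, 0xD) = 0x8; 0x8 ⊕ 0x3 = 0xB.

P3 = 0xB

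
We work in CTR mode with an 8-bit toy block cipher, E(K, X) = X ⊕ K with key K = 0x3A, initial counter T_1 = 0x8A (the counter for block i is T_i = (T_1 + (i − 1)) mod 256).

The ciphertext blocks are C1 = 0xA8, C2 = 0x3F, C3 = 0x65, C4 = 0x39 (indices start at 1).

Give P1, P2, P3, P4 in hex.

CTR decryption: S_i = E(K, T_i) where T_i is the counter for block i; P_i = C_i ⊕ S_i.
P1: T = 0x8A, S = E(K, T) = 0xB0; 0xA8 ⊕ 0xB0 = 0x18.
P2: T = 0x8B, S = E(K, T) = 0xB1; 0x3F ⊕ 0xB1 = 0x8E.
P3: T = 0x8C, S = E(K, T) = 0xB6; 0x65 ⊕ 0xB6 = 0xD3.
P4: T = 0x8D, S = E(K, T) = 0xB7; 0x39 ⊕ 0xB7 = 0x8E.

P1 = 0x18, P2 = 0x8E, P3 = 0xD3, P4 = 0x8E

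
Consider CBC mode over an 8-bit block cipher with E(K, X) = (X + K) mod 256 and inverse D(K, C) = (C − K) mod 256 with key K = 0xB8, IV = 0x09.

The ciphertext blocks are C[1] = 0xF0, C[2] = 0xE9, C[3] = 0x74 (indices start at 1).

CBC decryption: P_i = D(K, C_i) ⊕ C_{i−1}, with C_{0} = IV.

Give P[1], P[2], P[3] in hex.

P[1] = 0x31, P[2] = 0xC1, P[3] = 0x55

P[1]: D(K, 0xF0) = 0x38; 0x38 ⊕ 0x09 = 0x31.
P[2]: D(K, 0xE9) = 0x31; 0x31 ⊕ 0xF0 = 0xC1.
P[3]: D(K, 0x74) = 0xBC; 0xBC ⊕ 0xE9 = 0x55.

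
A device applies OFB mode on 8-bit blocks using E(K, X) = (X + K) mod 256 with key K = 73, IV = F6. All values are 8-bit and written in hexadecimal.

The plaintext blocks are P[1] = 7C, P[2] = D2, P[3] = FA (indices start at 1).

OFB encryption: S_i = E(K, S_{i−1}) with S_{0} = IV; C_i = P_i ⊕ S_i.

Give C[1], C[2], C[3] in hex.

C[1]: S = E(K, F6) = 69; 7C ⊕ 69 = 15.
C[2]: S = E(K, 69) = DC; D2 ⊕ DC = 0E.
C[3]: S = E(K, DC) = 4F; FA ⊕ 4F = B5.

C[1] = 15, C[2] = 0E, C[3] = B5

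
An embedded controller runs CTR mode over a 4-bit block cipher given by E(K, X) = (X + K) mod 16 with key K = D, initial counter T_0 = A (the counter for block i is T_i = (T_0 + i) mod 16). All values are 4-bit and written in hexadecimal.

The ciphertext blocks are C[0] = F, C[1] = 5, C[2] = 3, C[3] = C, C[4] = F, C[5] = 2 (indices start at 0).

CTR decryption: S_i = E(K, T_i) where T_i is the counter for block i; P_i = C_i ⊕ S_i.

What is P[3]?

P[3] = 6

P[3]: T = D, S = E(K, T) = A; C ⊕ A = 6.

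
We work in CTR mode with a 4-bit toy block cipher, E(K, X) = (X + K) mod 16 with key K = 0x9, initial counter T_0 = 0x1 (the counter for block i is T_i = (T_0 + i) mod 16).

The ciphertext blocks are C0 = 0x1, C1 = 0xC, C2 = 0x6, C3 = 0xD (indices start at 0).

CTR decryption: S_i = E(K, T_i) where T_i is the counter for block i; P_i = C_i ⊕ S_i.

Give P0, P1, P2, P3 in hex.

P0: T = 0x1, S = E(K, T) = 0xA; 0x1 ⊕ 0xA = 0xB.
P1: T = 0x2, S = E(K, T) = 0xB; 0xC ⊕ 0xB = 0x7.
P2: T = 0x3, S = E(K, T) = 0xC; 0x6 ⊕ 0xC = 0xA.
P3: T = 0x4, S = E(K, T) = 0xD; 0xD ⊕ 0xD = 0x0.

P0 = 0xB, P1 = 0x7, P2 = 0xA, P3 = 0x0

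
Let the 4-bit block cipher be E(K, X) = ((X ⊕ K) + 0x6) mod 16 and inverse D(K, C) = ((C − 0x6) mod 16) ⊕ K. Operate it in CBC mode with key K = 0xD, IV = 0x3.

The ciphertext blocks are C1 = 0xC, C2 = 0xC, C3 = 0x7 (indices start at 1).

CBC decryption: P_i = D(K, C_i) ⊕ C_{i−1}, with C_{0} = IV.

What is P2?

P2: D(K, 0xC) = 0xB; 0xB ⊕ 0xC = 0x7.

P2 = 0x7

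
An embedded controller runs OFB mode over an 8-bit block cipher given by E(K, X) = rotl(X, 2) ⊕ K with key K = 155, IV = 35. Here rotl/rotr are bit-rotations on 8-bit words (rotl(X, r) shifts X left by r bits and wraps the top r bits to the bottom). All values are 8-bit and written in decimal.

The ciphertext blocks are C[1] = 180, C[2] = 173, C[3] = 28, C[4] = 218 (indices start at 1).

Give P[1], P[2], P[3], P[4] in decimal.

P[1] = 163, P[2] = 106, P[3] = 152, P[4] = 83

OFB decryption: S_i = E(K, S_{i−1}) with S_{0} = IV; P_i = C_i ⊕ S_i.
P[1]: S = E(K, 35) = 23; 180 ⊕ 23 = 163.
P[2]: S = E(K, 23) = 199; 173 ⊕ 199 = 106.
P[3]: S = E(K, 199) = 132; 28 ⊕ 132 = 152.
P[4]: S = E(K, 132) = 137; 218 ⊕ 137 = 83.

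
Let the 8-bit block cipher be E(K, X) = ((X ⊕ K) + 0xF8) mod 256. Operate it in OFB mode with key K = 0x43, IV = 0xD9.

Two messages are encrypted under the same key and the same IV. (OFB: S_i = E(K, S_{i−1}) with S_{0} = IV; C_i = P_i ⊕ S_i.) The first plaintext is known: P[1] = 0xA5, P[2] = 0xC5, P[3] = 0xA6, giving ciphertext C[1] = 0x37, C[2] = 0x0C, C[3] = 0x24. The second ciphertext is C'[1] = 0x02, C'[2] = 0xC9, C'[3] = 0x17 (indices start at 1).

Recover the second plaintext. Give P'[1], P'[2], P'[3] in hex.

In OFB with a reused IV, both messages share the same keystream S_i, so C_i ⊕ C'_i = P_i ⊕ P'_i and thus P'_i = P_i ⊕ C_i ⊕ C'_i.
P'[1]: 0xA5 ⊕ 0x37 ⊕ 0x02 = 0x90.
P'[2]: 0xC5 ⊕ 0x0C ⊕ 0xC9 = 0x00.
P'[3]: 0xA6 ⊕ 0x24 ⊕ 0x17 = 0x95.

P'[1] = 0x90, P'[2] = 0x00, P'[3] = 0x95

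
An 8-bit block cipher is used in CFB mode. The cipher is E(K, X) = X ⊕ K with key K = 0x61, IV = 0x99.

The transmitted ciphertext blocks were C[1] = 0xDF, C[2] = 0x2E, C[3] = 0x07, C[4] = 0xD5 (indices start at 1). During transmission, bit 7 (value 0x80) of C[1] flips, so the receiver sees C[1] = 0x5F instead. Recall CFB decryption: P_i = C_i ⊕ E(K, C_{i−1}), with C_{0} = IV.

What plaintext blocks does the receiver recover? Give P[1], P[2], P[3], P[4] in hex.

P[1] = 0xA7, P[2] = 0x10, P[3] = 0x48, P[4] = 0xB3

Only C[1] changed, to 0x5F. In CFB, a change in C_i flips the same bit in P_i and garbles P_{i+1}. Decrypting the received ciphertext:
P[1]: E(K, 0x99) = 0xF8; 0x5F ⊕ 0xF8 = 0xA7.
P[2]: E(K, 0x5F) = 0x3E; 0x2E ⊕ 0x3E = 0x10.
P[3]: E(K, 0x2E) = 0x4F; 0x07 ⊕ 0x4F = 0x48.
P[4]: E(K, 0x07) = 0x66; 0xD5 ⊕ 0x66 = 0xB3.
Blocks that differ from the original plaintext: P[1], P[2].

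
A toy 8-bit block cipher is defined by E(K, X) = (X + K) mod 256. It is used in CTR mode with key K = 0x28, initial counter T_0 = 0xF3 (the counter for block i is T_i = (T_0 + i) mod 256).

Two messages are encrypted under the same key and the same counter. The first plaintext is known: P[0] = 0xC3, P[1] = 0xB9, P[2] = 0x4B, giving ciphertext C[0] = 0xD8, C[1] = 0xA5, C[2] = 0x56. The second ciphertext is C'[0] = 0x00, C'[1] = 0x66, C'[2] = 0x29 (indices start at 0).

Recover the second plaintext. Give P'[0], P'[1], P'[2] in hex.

P'[0] = 0x1B, P'[1] = 0x7A, P'[2] = 0x34

In CTR with a reused counter, both messages share the same keystream S_i, so C_i ⊕ C'_i = P_i ⊕ P'_i and thus P'_i = P_i ⊕ C_i ⊕ C'_i.
P'[0]: 0xC3 ⊕ 0xD8 ⊕ 0x00 = 0x1B.
P'[1]: 0xB9 ⊕ 0xA5 ⊕ 0x66 = 0x7A.
P'[2]: 0x4B ⊕ 0x56 ⊕ 0x29 = 0x34.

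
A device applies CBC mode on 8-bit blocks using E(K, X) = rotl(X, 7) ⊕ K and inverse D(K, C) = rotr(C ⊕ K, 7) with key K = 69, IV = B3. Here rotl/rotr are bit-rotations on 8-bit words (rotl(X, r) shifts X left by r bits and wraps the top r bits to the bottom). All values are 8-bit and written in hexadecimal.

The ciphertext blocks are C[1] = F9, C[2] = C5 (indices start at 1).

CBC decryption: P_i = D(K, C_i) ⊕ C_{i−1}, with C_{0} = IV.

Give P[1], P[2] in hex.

P[1]: D(K, F9) = 21; 21 ⊕ B3 = 92.
P[2]: D(K, C5) = 59; 59 ⊕ F9 = A0.

P[1] = 92, P[2] = A0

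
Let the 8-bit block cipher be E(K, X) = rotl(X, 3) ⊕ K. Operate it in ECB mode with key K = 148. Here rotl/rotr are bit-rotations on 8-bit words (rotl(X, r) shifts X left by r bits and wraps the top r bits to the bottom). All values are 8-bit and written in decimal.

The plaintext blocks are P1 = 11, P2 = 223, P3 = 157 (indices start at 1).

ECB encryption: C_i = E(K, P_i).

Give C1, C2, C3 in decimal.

C1 = 204, C2 = 106, C3 = 120

C1: E(K, 11) = 204.
C2: E(K, 223) = 106.
C3: E(K, 157) = 120.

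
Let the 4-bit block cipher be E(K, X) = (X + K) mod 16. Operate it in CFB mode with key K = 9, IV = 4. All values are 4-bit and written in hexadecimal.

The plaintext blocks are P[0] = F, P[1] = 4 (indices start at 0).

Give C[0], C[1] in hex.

C[0] = 2, C[1] = F

CFB encryption: C_i = P_i ⊕ E(K, C_{i−1}), with C_{−1} = IV.
C[0]: E(K, 4) = D; F ⊕ D = 2.
C[1]: E(K, 2) = B; 4 ⊕ B = F.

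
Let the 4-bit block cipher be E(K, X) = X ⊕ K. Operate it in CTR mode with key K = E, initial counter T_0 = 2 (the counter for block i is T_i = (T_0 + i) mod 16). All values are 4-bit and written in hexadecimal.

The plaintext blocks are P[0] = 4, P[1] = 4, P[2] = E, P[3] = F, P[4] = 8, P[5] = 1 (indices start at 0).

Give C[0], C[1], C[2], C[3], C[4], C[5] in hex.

C[0] = 8, C[1] = 9, C[2] = 4, C[3] = 4, C[4] = 0, C[5] = 8

CTR encryption: S_i = E(K, T_i) where T_i is the counter for block i; C_i = P_i ⊕ S_i.
C[0]: T = 2, S = E(K, T) = C; 4 ⊕ C = 8.
C[1]: T = 3, S = E(K, T) = D; 4 ⊕ D = 9.
C[2]: T = 4, S = E(K, T) = A; E ⊕ A = 4.
C[3]: T = 5, S = E(K, T) = B; F ⊕ B = 4.
C[4]: T = 6, S = E(K, T) = 8; 8 ⊕ 8 = 0.
C[5]: T = 7, S = E(K, T) = 9; 1 ⊕ 9 = 8.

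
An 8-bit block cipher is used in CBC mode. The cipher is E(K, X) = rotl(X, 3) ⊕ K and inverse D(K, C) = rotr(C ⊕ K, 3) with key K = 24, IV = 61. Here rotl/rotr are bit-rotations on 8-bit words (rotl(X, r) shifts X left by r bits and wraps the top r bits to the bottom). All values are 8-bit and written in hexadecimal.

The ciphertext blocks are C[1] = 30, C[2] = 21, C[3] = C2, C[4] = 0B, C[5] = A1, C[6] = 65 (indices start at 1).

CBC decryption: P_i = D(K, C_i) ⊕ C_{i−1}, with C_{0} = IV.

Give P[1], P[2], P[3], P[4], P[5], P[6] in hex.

P[1] = E3, P[2] = 90, P[3] = FD, P[4] = 27, P[5] = BB, P[6] = 89

P[1]: D(K, 30) = 82; 82 ⊕ 61 = E3.
P[2]: D(K, 21) = A0; A0 ⊕ 30 = 90.
P[3]: D(K, C2) = DC; DC ⊕ 21 = FD.
P[4]: D(K, 0B) = E5; E5 ⊕ C2 = 27.
P[5]: D(K, A1) = B0; B0 ⊕ 0B = BB.
P[6]: D(K, 65) = 28; 28 ⊕ A1 = 89.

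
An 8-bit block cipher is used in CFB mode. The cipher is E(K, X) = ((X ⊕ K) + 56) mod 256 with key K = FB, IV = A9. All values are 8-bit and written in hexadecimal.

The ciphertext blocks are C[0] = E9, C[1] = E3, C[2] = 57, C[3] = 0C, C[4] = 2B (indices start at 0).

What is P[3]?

P[3] = 0E

CFB decryption: P_i = C_i ⊕ E(K, C_{i−1}), with C_{−1} = IV.
P[3]: E(K, 57) = 02; 0C ⊕ 02 = 0E.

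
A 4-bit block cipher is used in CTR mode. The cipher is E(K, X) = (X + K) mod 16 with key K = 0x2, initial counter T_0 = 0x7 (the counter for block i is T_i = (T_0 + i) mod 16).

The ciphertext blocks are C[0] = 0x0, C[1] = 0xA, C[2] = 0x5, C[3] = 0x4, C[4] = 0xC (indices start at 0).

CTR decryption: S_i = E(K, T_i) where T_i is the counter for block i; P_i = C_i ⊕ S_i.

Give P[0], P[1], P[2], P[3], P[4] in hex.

P[0]: T = 0x7, S = E(K, T) = 0x9; 0x0 ⊕ 0x9 = 0x9.
P[1]: T = 0x8, S = E(K, T) = 0xA; 0xA ⊕ 0xA = 0x0.
P[2]: T = 0x9, S = E(K, T) = 0xB; 0x5 ⊕ 0xB = 0xE.
P[3]: T = 0xA, S = E(K, T) = 0xC; 0x4 ⊕ 0xC = 0x8.
P[4]: T = 0xB, S = E(K, T) = 0xD; 0xC ⊕ 0xD = 0x1.

P[0] = 0x9, P[1] = 0x0, P[2] = 0xE, P[3] = 0x8, P[4] = 0x1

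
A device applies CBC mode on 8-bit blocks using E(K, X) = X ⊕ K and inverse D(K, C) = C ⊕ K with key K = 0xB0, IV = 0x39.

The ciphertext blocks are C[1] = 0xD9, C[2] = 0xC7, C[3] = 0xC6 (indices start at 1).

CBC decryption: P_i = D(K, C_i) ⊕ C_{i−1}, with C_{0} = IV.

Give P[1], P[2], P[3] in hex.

P[1]: D(K, 0xD9) = 0x69; 0x69 ⊕ 0x39 = 0x50.
P[2]: D(K, 0xC7) = 0x77; 0x77 ⊕ 0xD9 = 0xAE.
P[3]: D(K, 0xC6) = 0x76; 0x76 ⊕ 0xC7 = 0xB1.

P[1] = 0x50, P[2] = 0xAE, P[3] = 0xB1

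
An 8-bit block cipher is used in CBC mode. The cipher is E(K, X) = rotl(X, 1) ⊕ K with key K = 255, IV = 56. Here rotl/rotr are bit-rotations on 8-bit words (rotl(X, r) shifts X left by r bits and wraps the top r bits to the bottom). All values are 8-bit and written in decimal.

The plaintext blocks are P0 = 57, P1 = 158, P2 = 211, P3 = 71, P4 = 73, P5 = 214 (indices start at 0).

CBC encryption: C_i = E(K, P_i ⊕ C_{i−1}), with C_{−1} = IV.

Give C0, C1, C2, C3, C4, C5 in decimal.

C0: P0 ⊕ 56 = 1; E(K, 1) = 253.
C1: P1 ⊕ 253 = 99; E(K, 99) = 57.
C2: P2 ⊕ 57 = 234; E(K, 234) = 42.
C3: P3 ⊕ 42 = 109; E(K, 109) = 37.
C4: P4 ⊕ 37 = 108; E(K, 108) = 39.
C5: P5 ⊕ 39 = 241; E(K, 241) = 28.

C0 = 253, C1 = 57, C2 = 42, C3 = 37, C4 = 39, C5 = 28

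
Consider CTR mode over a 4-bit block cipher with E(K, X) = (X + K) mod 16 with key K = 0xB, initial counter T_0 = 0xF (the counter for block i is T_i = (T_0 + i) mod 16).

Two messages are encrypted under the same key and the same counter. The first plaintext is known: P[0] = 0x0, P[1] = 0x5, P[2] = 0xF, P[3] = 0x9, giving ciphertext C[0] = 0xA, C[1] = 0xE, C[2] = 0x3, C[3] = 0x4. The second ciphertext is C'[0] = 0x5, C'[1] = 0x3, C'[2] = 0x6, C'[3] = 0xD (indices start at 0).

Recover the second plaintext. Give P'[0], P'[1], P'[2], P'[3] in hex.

In CTR with a reused counter, both messages share the same keystream S_i, so C_i ⊕ C'_i = P_i ⊕ P'_i and thus P'_i = P_i ⊕ C_i ⊕ C'_i.
P'[0]: 0x0 ⊕ 0xA ⊕ 0x5 = 0xF.
P'[1]: 0x5 ⊕ 0xE ⊕ 0x3 = 0x8.
P'[2]: 0xF ⊕ 0x3 ⊕ 0x6 = 0xA.
P'[3]: 0x9 ⊕ 0x4 ⊕ 0xD = 0x0.

P'[0] = 0xF, P'[1] = 0x8, P'[2] = 0xA, P'[3] = 0x0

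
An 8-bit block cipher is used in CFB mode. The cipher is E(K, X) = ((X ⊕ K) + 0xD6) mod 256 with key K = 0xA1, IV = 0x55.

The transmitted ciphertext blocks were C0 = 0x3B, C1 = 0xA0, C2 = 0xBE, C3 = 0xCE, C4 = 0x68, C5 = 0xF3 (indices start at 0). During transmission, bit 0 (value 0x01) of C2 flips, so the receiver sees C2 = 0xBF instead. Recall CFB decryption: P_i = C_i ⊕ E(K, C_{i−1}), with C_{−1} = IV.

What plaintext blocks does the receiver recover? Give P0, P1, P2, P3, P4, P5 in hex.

Only C2 changed, to 0xBF. In CFB, a change in C_i flips the same bit in P_i and garbles P_{i+1}. Decrypting the received ciphertext:
P0: E(K, 0x55) = 0xCA; 0x3B ⊕ 0xCA = 0xF1.
P1: E(K, 0x3B) = 0x70; 0xA0 ⊕ 0x70 = 0xD0.
P2: E(K, 0xA0) = 0xD7; 0xBF ⊕ 0xD7 = 0x68.
P3: E(K, 0xBF) = 0xF4; 0xCE ⊕ 0xF4 = 0x3A.
P4: E(K, 0xCE) = 0x45; 0x68 ⊕ 0x45 = 0x2D.
P5: E(K, 0x68) = 0x9F; 0xF3 ⊕ 0x9F = 0x6C.
Blocks that differ from the original plaintext: P2, P3.

P0 = 0xF1, P1 = 0xD0, P2 = 0x68, P3 = 0x3A, P4 = 0x2D, P5 = 0x6C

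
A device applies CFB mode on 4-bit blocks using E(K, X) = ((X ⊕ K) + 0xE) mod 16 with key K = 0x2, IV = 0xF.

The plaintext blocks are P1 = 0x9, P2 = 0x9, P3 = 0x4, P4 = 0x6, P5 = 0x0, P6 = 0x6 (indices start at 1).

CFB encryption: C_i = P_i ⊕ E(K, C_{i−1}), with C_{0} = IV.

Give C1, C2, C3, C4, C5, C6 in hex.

C1 = 0x2, C2 = 0x7, C3 = 0x7, C4 = 0x5, C5 = 0x5, C6 = 0x3

C1: E(K, 0xF) = 0xB; 0x9 ⊕ 0xB = 0x2.
C2: E(K, 0x2) = 0xE; 0x9 ⊕ 0xE = 0x7.
C3: E(K, 0x7) = 0x3; 0x4 ⊕ 0x3 = 0x7.
C4: E(K, 0x7) = 0x3; 0x6 ⊕ 0x3 = 0x5.
C5: E(K, 0x5) = 0x5; 0x0 ⊕ 0x5 = 0x5.
C6: E(K, 0x5) = 0x5; 0x6 ⊕ 0x5 = 0x3.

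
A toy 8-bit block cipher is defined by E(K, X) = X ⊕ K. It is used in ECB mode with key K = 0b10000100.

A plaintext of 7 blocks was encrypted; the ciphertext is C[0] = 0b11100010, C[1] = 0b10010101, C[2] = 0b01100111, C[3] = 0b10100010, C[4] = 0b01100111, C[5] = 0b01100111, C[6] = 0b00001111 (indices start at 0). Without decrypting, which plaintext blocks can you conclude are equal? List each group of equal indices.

ECB encrypts each block independently with the same key, so equal ciphertext blocks imply equal plaintext blocks.
C[2] = C[4] = C[5] = 0b01100111, so P[2] = P[4] = P[5].

P[2] = P[4] = P[5]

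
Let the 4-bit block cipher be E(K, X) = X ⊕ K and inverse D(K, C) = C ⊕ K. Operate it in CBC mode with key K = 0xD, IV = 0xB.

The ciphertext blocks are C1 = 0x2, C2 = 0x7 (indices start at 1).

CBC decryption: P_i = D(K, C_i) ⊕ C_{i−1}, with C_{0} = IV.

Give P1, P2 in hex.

P1: D(K, 0x2) = 0xF; 0xF ⊕ 0xB = 0x4.
P2: D(K, 0x7) = 0xA; 0xA ⊕ 0x2 = 0x8.

P1 = 0x4, P2 = 0x8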